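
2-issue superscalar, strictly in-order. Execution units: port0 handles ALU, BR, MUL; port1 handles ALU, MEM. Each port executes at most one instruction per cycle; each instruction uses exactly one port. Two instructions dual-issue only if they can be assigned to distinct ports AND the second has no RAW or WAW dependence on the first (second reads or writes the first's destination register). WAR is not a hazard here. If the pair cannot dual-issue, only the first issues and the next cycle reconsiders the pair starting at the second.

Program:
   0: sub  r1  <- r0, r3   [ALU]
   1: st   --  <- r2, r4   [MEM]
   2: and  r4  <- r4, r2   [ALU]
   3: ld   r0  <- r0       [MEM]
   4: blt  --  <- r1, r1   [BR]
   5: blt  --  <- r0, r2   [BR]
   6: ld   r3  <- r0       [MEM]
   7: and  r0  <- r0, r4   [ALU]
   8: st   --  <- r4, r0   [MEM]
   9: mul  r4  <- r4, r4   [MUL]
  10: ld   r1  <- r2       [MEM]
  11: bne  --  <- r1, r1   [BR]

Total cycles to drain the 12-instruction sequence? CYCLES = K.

0. sub/st @i0&i1  | pair
1. and/ld @i2&i3  | pair
2. blt @i4  | no-port BR/BR
3. blt/ld @i5&i6  | pair
4. and @i7  | RAW r0
5. st/mul @i8&i9  | pair
6. ld @i10  | RAW r1
7. bne @i11  | tail

CYCLES = 8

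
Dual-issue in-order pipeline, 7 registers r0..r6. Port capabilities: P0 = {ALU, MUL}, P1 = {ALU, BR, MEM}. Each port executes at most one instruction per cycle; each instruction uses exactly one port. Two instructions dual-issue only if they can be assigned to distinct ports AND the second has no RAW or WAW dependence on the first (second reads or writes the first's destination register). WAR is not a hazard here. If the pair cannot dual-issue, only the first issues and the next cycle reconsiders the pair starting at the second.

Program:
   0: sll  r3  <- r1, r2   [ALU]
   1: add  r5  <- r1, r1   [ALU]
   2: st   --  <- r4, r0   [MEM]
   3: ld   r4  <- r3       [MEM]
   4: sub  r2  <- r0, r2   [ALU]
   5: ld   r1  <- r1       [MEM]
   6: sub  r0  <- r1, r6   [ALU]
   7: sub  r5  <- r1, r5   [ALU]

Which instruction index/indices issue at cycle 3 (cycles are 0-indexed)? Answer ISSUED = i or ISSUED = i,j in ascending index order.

ISSUED = 5

c0: i0,i1 sll;add  pair
c1: i2 st  no-port MEM/MEM
c2: i3,i4 ld;sub  pair
c3: i5 ld  RAW r1
c4: i6,i7 sub;sub  pair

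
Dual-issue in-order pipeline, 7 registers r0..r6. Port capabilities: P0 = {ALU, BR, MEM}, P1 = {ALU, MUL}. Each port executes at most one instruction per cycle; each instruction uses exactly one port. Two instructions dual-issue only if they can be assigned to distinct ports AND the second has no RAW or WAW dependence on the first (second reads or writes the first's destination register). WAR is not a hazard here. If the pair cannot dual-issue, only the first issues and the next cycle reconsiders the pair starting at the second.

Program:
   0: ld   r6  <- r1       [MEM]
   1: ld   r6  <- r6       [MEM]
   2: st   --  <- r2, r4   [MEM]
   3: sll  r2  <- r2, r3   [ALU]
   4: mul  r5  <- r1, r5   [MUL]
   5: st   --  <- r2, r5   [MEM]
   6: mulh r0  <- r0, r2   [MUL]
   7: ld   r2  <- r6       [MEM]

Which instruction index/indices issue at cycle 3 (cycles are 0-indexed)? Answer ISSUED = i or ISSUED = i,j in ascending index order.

  cy0 -> i0 (ld) no-port MEM/MEM
  cy1 -> i1 (ld) no-port MEM/MEM
  cy2 -> i2,i3 (st;sll) pair
  cy3 -> i4 (mul) RAW r5
  cy4 -> i5,i6 (st;mulh) pair
  cy5 -> i7 (ld) tail

ISSUED = 4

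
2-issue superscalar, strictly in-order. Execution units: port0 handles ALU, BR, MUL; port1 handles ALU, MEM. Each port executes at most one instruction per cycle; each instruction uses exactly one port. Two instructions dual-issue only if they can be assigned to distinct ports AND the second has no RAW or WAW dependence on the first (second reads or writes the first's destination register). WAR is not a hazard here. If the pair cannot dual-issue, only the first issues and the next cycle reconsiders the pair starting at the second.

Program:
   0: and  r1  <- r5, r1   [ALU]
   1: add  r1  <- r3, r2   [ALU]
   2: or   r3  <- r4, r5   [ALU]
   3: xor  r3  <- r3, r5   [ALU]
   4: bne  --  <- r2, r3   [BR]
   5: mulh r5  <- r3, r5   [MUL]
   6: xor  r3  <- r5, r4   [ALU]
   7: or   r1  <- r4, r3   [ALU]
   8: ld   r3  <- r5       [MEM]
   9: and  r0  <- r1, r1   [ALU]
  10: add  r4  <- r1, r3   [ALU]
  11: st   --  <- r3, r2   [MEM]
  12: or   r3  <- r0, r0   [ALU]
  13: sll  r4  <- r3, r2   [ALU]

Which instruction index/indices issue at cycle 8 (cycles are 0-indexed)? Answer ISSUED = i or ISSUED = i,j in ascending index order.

[0] i0  and  -- WAW r1
[1] i1,i2  add+or  -- 2-wide
[2] i3  xor  -- RAW r3
[3] i4  bne  -- no-port BR/MUL
[4] i5  mulh  -- RAW r5
[5] i6  xor  -- RAW r3
[6] i7,i8  or+ld  -- 2-wide
[7] i9,i10  and+add  -- 2-wide
[8] i11,i12  st+or  -- 2-wide
[9] i13  sll  -- tail

ISSUED = 11,12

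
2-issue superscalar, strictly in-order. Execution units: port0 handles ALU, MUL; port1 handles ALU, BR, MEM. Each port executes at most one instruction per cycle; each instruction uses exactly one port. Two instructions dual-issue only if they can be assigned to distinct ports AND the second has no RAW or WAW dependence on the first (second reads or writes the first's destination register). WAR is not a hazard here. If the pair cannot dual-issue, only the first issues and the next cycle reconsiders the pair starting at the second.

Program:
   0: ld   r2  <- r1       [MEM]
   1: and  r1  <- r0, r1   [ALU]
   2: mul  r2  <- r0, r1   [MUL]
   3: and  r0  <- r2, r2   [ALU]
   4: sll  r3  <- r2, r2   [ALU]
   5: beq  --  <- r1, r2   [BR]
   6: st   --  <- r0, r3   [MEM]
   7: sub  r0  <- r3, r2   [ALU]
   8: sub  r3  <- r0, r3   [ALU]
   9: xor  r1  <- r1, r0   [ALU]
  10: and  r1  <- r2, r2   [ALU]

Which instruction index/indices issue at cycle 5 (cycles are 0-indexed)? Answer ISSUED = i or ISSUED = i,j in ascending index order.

#0 head=0: ld and i0,i1 dual
#1 head=2: mul i2 RAW r2
#2 head=3: and sll i3,i4 dual
#3 head=5: beq i5 no-port BR/MEM
#4 head=6: st sub i6,i7 dual
#5 head=8: sub xor i8,i9 dual
#6 head=10: and i10 tail

ISSUED = 8,9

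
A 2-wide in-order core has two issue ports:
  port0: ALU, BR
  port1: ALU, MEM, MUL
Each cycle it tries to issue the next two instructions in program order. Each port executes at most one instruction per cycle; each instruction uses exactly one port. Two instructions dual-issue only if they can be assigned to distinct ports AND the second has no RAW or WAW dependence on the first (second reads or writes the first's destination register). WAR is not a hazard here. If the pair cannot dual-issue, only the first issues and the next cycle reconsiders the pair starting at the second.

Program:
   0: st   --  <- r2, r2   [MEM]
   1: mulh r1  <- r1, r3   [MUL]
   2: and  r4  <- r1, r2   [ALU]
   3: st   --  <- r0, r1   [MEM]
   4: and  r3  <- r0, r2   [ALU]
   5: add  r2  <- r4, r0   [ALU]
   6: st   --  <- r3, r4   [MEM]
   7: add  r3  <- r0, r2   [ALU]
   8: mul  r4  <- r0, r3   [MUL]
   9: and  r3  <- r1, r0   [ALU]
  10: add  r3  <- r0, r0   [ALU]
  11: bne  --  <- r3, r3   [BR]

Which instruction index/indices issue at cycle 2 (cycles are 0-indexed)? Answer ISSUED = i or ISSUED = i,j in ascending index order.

c0: i0 st.MEM  no-port MEM/MUL
c1: i1 mulh.MUL  RAW r1
c2: i2/i3 and.ALU;st.MEM  pair
c3: i4/i5 and.ALU;add.ALU  pair
c4: i6/i7 st.MEM;add.ALU  pair
c5: i8/i9 mul.MUL;and.ALU  pair
c6: i10 add.ALU  RAW r3
c7: i11 bne.BR  tail

ISSUED = 2,3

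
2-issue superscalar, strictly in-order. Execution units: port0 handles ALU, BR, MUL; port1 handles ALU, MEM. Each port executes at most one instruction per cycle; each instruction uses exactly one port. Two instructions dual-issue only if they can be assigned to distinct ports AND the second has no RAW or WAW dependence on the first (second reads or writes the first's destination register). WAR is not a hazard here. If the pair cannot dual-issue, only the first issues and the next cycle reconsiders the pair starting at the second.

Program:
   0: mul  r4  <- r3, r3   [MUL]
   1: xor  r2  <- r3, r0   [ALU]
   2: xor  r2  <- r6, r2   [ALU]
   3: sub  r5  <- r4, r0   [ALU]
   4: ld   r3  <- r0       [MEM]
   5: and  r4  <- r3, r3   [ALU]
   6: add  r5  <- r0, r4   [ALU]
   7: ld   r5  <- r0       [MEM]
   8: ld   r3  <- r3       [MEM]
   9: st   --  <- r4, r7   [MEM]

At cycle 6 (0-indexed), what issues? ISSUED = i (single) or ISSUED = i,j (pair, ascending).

ISSUED = 8

  cy0 -> i0,i1 (mul.MUL xor.ALU) dual
  cy1 -> i2,i3 (xor.ALU sub.ALU) dual
  cy2 -> i4 (ld.MEM) RAW r3
  cy3 -> i5 (and.ALU) RAW r4
  cy4 -> i6 (add.ALU) WAW r5
  cy5 -> i7 (ld.MEM) no-port MEM/MEM
  cy6 -> i8 (ld.MEM) no-port MEM/MEM
  cy7 -> i9 (st.MEM) tail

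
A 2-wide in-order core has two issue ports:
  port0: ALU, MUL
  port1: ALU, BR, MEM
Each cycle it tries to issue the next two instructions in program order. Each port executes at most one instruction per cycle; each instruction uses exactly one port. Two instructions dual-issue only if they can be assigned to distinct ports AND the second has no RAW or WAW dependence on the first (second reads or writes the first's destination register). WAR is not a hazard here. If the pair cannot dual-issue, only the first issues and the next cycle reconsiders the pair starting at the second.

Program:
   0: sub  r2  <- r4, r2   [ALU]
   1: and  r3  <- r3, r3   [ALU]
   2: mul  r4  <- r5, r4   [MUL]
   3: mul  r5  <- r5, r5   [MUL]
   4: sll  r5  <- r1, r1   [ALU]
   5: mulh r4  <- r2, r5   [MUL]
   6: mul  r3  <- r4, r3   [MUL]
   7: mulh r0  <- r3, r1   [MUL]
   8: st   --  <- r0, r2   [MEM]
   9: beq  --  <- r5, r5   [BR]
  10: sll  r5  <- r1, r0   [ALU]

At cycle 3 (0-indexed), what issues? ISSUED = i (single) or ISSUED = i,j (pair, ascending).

#0 head=0: sub;and i0&i1 dual
#1 head=2: mul i2 no-port MUL/MUL
#2 head=3: mul i3 WAW r5
#3 head=4: sll i4 RAW r5
#4 head=5: mulh i5 no-port MUL/MUL
#5 head=6: mul i6 no-port MUL/MUL
#6 head=7: mulh i7 RAW r0
#7 head=8: st i8 no-port MEM/BR
#8 head=9: beq;sll i9&i10 dual

ISSUED = 4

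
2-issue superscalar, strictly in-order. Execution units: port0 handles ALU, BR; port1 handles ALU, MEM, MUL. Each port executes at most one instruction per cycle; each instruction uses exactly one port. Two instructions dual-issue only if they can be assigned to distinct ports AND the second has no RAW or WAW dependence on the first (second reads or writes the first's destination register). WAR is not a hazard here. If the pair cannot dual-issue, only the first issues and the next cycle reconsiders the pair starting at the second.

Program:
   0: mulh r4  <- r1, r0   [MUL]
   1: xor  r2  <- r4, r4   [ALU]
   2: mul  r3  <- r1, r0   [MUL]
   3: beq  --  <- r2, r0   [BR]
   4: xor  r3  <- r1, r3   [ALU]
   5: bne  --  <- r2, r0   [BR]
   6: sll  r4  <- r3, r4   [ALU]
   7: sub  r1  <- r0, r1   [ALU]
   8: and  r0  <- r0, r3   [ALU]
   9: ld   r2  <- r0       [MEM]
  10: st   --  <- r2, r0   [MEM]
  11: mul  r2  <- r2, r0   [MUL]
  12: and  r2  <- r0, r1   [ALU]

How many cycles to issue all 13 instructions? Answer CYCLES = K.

CYCLES = 9

#0 head=0: mulh i0 RAW r4
#1 head=1: xor mul i1/i2 dual
#2 head=3: beq xor i3/i4 dual
#3 head=5: bne sll i5/i6 dual
#4 head=7: sub and i7/i8 dual
#5 head=9: ld i9 no-port MEM/MEM
#6 head=10: st i10 no-port MEM/MUL
#7 head=11: mul i11 WAW r2
#8 head=12: and i12 tail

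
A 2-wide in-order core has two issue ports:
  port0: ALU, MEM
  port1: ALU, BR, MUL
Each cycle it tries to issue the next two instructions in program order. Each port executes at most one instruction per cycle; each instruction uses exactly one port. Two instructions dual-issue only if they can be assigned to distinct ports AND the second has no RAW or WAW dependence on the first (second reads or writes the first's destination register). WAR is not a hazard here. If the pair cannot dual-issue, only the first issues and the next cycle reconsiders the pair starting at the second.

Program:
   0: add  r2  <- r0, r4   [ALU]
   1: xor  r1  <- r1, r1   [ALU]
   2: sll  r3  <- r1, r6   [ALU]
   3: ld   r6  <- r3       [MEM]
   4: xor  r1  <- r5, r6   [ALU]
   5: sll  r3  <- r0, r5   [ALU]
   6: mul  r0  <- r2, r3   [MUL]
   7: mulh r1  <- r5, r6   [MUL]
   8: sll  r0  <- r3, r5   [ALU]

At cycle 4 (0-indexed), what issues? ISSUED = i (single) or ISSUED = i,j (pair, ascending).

c0: i0+i1 add.ALU/xor.ALU  pair
c1: i2 sll.ALU  RAW r3
c2: i3 ld.MEM  RAW r6
c3: i4+i5 xor.ALU/sll.ALU  pair
c4: i6 mul.MUL  no-port MUL/MUL
c5: i7+i8 mulh.MUL/sll.ALU  pair

ISSUED = 6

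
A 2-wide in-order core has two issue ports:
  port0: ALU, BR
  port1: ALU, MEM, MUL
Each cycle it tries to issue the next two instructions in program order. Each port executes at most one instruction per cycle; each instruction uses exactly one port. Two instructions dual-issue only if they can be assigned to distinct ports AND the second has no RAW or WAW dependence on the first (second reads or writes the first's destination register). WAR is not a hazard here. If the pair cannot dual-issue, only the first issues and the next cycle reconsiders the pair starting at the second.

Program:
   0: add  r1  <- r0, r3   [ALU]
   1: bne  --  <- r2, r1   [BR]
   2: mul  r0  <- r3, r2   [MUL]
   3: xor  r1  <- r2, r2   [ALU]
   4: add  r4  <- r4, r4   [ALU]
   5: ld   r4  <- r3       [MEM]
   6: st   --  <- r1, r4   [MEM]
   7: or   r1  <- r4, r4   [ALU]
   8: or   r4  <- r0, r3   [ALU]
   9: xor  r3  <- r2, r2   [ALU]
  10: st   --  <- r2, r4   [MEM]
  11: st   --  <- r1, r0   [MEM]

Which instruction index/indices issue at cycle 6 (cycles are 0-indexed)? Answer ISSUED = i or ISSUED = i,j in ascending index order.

t=0 i0:add.ALU ; RAW r1
t=1 i1,i2:bne.BR+mul.MUL ; dual
t=2 i3,i4:xor.ALU+add.ALU ; dual
t=3 i5:ld.MEM ; no-port MEM/MEM
t=4 i6,i7:st.MEM+or.ALU ; dual
t=5 i8,i9:or.ALU+xor.ALU ; dual
t=6 i10:st.MEM ; no-port MEM/MEM
t=7 i11:st.MEM ; tail

ISSUED = 10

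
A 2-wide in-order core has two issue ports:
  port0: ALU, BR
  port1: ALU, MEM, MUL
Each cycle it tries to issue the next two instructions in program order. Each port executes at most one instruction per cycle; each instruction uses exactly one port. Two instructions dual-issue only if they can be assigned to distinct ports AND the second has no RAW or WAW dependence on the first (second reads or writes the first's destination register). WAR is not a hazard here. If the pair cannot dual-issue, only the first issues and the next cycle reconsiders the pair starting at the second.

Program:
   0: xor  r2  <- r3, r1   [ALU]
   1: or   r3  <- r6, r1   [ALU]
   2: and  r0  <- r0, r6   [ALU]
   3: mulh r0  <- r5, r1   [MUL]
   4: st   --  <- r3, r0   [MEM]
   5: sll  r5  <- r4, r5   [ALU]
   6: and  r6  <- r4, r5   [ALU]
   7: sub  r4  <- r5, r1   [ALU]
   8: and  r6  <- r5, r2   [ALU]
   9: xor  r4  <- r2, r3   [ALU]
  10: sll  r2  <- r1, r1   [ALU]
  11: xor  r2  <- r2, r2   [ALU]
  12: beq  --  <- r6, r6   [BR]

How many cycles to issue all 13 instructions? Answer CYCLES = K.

CYCLES = 8

0. xor+or @i0,i1  | pair
1. and @i2  | WAW r0
2. mulh @i3  | no-port MUL/MEM
3. st+sll @i4,i5  | pair
4. and+sub @i6,i7  | pair
5. and+xor @i8,i9  | pair
6. sll @i10  | RAW+WAW r2
7. xor+beq @i11,i12  | pair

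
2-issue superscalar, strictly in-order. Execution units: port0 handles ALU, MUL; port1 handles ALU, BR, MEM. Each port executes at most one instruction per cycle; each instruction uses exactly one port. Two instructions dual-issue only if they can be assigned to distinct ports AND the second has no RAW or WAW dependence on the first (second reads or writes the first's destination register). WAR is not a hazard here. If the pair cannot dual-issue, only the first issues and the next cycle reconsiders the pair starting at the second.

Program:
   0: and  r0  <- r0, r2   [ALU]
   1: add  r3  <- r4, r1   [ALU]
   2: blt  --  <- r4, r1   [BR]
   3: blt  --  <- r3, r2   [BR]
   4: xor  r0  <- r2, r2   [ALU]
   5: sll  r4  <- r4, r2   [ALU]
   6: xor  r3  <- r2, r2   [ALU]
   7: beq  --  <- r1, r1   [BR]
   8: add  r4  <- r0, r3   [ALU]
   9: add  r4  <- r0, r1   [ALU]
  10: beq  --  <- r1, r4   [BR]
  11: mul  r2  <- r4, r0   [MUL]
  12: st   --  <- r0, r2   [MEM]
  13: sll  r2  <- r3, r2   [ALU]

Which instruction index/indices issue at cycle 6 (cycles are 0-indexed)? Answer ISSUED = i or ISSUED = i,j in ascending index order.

0. and;add @i0,i1  | pair
1. blt @i2  | no-port BR/BR
2. blt;xor @i3,i4  | pair
3. sll;xor @i5,i6  | pair
4. beq;add @i7,i8  | pair
5. add @i9  | RAW r4
6. beq;mul @i10,i11  | pair
7. st;sll @i12,i13  | pair

ISSUED = 10,11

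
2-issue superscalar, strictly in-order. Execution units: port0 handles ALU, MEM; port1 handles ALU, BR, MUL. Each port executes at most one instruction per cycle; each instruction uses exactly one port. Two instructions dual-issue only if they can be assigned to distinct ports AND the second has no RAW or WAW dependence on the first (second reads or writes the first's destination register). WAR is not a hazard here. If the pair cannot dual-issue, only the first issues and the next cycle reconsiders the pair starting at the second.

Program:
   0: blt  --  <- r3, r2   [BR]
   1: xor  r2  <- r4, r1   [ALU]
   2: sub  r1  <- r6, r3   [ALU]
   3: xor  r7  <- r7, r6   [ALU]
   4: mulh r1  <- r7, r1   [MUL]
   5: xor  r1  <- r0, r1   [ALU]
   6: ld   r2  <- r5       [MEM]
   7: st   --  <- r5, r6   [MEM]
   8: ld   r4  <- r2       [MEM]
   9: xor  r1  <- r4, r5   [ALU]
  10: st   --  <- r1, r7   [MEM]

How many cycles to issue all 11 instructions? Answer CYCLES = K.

CYCLES = 8

[0] i0&i1  blt/xor  -- pair
[1] i2&i3  sub/xor  -- pair
[2] i4  mulh  -- RAW+WAW r1
[3] i5&i6  xor/ld  -- pair
[4] i7  st  -- no-port MEM/MEM
[5] i8  ld  -- RAW r4
[6] i9  xor  -- RAW r1
[7] i10  st  -- tail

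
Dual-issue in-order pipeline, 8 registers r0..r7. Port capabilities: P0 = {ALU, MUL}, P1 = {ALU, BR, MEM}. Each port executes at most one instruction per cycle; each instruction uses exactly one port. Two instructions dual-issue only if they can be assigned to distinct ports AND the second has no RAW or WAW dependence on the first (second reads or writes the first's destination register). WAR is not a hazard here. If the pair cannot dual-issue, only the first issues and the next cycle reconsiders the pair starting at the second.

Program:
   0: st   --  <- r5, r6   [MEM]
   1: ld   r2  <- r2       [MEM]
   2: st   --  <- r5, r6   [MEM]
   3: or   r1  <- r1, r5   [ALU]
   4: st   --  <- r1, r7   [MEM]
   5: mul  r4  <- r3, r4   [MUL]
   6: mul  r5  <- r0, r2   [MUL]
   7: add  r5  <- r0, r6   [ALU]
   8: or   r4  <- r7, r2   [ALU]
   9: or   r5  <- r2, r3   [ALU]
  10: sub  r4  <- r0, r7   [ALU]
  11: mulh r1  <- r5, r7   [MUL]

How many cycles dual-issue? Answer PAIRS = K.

PAIRS = 4

c0: i0 st.MEM  no-port MEM/MEM
c1: i1 ld.MEM  no-port MEM/MEM
c2: i2&i3 st.MEM;or.ALU  dual
c3: i4&i5 st.MEM;mul.MUL  dual
c4: i6 mul.MUL  WAW r5
c5: i7&i8 add.ALU;or.ALU  dual
c6: i9&i10 or.ALU;sub.ALU  dual
c7: i11 mulh.MUL  tail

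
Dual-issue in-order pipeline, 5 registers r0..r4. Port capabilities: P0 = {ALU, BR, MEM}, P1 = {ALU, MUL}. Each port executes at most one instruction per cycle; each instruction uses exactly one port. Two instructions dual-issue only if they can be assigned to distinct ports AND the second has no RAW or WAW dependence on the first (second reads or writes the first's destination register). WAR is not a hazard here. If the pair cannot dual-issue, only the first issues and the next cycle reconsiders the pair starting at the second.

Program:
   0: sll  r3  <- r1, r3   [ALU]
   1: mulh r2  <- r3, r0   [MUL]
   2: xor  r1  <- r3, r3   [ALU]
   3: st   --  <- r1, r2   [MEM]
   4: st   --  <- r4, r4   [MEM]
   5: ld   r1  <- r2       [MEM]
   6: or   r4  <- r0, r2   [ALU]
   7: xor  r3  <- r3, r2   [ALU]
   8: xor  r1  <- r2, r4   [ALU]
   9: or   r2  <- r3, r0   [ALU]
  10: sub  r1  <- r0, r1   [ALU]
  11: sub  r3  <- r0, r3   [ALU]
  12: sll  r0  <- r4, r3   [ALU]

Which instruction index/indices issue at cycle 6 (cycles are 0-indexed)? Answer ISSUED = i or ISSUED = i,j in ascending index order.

0. sll @i0  | RAW r3
1. mulh xor @i1&i2  | dual
2. st @i3  | no-port MEM/MEM
3. st @i4  | no-port MEM/MEM
4. ld or @i5&i6  | dual
5. xor xor @i7&i8  | dual
6. or sub @i9&i10  | dual
7. sub @i11  | RAW r3
8. sll @i12  | tail

ISSUED = 9,10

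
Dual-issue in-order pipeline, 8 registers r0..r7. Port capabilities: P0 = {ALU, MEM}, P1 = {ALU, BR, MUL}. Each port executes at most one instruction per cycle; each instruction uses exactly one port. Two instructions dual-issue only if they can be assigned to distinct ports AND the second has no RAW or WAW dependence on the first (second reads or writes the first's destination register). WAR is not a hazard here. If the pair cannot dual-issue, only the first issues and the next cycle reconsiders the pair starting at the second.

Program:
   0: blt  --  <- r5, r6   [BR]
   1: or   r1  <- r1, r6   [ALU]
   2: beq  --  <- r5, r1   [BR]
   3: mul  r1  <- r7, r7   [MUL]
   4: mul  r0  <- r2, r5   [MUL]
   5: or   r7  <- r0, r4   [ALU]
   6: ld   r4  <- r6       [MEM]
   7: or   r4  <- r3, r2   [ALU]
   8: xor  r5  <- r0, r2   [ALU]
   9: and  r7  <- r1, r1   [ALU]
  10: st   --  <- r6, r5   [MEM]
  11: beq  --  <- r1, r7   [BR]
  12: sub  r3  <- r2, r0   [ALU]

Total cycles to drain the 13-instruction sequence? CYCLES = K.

CYCLES = 8

  cy0 -> i0&i1 (blt+or) pair
  cy1 -> i2 (beq) no-port BR/MUL
  cy2 -> i3 (mul) no-port MUL/MUL
  cy3 -> i4 (mul) RAW r0
  cy4 -> i5&i6 (or+ld) pair
  cy5 -> i7&i8 (or+xor) pair
  cy6 -> i9&i10 (and+st) pair
  cy7 -> i11&i12 (beq+sub) pair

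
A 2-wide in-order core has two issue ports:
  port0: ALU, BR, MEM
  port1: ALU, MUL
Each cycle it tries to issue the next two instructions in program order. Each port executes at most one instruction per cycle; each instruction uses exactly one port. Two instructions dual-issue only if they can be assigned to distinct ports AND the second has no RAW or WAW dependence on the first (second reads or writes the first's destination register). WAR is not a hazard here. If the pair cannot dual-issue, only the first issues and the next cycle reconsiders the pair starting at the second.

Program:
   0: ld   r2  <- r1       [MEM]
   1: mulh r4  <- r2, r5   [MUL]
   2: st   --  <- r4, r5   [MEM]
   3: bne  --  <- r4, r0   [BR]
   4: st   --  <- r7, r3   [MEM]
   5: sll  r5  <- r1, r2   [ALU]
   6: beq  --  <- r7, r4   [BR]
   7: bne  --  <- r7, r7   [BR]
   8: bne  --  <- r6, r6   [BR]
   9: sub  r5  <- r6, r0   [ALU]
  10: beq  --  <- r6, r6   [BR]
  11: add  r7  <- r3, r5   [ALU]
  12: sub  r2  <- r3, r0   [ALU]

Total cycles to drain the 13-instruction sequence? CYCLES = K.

CYCLES = 10

  cy0 -> i0 (ld.MEM) RAW r2
  cy1 -> i1 (mulh.MUL) RAW r4
  cy2 -> i2 (st.MEM) no-port MEM/BR
  cy3 -> i3 (bne.BR) no-port BR/MEM
  cy4 -> i4+i5 (st.MEM/sll.ALU) 2-wide
  cy5 -> i6 (beq.BR) no-port BR/BR
  cy6 -> i7 (bne.BR) no-port BR/BR
  cy7 -> i8+i9 (bne.BR/sub.ALU) 2-wide
  cy8 -> i10+i11 (beq.BR/add.ALU) 2-wide
  cy9 -> i12 (sub.ALU) tail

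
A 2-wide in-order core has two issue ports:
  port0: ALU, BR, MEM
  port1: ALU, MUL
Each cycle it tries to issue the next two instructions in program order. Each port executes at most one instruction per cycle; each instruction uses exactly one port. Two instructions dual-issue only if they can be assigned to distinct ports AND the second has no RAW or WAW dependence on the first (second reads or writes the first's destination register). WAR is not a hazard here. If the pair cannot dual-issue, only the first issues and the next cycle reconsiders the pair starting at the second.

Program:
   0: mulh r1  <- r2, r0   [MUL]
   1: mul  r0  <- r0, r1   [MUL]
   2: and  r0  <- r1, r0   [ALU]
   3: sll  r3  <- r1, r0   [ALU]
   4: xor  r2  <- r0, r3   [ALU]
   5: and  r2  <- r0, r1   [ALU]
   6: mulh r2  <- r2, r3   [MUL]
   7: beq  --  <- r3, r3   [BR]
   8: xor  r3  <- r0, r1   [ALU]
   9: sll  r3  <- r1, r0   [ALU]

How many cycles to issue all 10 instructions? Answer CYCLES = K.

#0 head=0: mulh.MUL i0 no-port MUL/MUL
#1 head=1: mul.MUL i1 RAW+WAW r0
#2 head=2: and.ALU i2 RAW r0
#3 head=3: sll.ALU i3 RAW r3
#4 head=4: xor.ALU i4 WAW r2
#5 head=5: and.ALU i5 RAW+WAW r2
#6 head=6: mulh.MUL+beq.BR i6/i7 dual
#7 head=8: xor.ALU i8 WAW r3
#8 head=9: sll.ALU i9 tail

CYCLES = 9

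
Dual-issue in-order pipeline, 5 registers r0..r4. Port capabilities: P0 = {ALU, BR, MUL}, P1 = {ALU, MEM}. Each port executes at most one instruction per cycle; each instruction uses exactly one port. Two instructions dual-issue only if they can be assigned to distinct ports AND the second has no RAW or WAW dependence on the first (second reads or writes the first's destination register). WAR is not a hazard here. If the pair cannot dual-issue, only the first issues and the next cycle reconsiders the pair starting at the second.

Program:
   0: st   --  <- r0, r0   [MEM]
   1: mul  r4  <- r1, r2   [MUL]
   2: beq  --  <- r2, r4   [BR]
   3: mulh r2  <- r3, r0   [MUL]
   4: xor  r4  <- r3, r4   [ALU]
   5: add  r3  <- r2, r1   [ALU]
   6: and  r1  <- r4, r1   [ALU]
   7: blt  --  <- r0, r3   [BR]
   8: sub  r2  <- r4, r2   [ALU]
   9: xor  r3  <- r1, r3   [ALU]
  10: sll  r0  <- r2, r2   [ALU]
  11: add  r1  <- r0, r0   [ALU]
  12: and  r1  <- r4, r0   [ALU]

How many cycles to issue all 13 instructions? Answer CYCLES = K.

c0: i0,i1 st;mul  pair
c1: i2 beq  no-port BR/MUL
c2: i3,i4 mulh;xor  pair
c3: i5,i6 add;and  pair
c4: i7,i8 blt;sub  pair
c5: i9,i10 xor;sll  pair
c6: i11 add  WAW r1
c7: i12 and  tail

CYCLES = 8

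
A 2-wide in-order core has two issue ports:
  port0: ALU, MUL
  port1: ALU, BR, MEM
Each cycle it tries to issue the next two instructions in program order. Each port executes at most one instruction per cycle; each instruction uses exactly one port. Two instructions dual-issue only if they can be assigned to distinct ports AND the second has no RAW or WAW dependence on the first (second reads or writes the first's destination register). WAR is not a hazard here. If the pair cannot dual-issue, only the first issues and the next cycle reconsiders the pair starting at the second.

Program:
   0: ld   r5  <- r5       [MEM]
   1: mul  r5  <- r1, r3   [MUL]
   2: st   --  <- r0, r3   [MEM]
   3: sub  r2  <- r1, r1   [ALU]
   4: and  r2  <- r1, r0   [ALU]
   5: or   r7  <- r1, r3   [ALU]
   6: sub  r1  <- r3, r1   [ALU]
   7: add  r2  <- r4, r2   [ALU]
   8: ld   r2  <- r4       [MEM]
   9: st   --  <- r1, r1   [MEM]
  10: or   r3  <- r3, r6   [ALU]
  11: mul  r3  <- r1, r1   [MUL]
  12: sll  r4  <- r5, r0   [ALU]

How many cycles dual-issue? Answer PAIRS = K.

t=0 i0:ld ; WAW r5
t=1 i1+i2:mul/st ; dual
t=2 i3:sub ; WAW r2
t=3 i4+i5:and/or ; dual
t=4 i6+i7:sub/add ; dual
t=5 i8:ld ; no-port MEM/MEM
t=6 i9+i10:st/or ; dual
t=7 i11+i12:mul/sll ; dual

PAIRS = 5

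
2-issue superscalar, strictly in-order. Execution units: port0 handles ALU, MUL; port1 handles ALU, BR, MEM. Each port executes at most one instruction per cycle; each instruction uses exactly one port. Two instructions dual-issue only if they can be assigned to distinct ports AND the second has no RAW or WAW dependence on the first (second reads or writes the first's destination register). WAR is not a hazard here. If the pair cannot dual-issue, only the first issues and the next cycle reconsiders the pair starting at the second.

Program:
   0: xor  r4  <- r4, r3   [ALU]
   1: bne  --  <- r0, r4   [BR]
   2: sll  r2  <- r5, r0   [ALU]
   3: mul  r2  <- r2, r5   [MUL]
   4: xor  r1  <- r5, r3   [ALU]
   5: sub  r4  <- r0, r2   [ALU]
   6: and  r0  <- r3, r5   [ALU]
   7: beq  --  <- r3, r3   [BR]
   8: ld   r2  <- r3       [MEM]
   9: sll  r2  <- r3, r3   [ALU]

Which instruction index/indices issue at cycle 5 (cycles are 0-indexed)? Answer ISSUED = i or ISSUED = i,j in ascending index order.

ISSUED = 8

t=0 i0:xor ; RAW r4
t=1 i1,i2:bne sll ; 2-wide
t=2 i3,i4:mul xor ; 2-wide
t=3 i5,i6:sub and ; 2-wide
t=4 i7:beq ; no-port BR/MEM
t=5 i8:ld ; WAW r2
t=6 i9:sll ; tail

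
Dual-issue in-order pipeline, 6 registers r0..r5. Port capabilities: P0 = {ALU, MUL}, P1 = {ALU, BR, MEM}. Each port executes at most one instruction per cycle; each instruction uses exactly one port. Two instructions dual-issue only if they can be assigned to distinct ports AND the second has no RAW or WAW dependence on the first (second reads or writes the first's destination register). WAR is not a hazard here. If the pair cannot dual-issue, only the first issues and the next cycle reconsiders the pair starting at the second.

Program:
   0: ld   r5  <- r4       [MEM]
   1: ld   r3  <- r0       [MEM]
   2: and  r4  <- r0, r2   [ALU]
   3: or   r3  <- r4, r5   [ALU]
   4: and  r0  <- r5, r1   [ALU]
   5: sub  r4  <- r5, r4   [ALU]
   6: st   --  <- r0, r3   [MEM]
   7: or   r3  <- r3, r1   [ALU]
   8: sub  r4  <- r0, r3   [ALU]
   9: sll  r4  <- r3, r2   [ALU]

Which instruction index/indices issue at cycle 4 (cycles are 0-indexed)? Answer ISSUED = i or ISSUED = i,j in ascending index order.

ISSUED = 7

  cy0 -> i0 (ld) no-port MEM/MEM
  cy1 -> i1,i2 (ld;and) 2-wide
  cy2 -> i3,i4 (or;and) 2-wide
  cy3 -> i5,i6 (sub;st) 2-wide
  cy4 -> i7 (or) RAW r3
  cy5 -> i8 (sub) WAW r4
  cy6 -> i9 (sll) tail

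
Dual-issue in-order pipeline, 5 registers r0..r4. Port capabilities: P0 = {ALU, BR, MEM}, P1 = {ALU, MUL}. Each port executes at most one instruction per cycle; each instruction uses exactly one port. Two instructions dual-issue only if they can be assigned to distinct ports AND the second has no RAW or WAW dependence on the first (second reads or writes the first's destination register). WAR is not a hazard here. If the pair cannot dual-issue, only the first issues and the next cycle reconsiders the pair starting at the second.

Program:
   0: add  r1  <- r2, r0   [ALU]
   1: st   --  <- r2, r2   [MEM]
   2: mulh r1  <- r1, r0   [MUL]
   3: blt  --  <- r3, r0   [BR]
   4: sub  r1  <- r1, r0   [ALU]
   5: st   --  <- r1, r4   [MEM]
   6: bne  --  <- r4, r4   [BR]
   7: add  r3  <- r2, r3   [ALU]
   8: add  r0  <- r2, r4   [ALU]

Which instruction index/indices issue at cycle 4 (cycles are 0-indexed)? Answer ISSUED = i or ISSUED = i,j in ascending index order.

c0: i0/i1 add st  2-wide
c1: i2/i3 mulh blt  2-wide
c2: i4 sub  RAW r1
c3: i5 st  no-port MEM/BR
c4: i6/i7 bne add  2-wide
c5: i8 add  tail

ISSUED = 6,7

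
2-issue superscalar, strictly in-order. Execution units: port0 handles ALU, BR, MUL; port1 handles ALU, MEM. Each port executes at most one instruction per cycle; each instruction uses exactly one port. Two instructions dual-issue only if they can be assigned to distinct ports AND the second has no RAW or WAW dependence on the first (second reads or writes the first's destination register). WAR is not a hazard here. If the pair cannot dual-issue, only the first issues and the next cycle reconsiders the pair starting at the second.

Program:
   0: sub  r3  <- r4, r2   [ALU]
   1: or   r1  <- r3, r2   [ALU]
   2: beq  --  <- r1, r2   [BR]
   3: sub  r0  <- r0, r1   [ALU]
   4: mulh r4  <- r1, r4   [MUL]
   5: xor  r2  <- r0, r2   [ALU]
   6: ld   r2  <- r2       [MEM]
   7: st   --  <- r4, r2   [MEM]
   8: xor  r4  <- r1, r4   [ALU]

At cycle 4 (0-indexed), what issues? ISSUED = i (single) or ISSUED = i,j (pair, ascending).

#0 head=0: sub i0 RAW r3
#1 head=1: or i1 RAW r1
#2 head=2: beq sub i2/i3 dual
#3 head=4: mulh xor i4/i5 dual
#4 head=6: ld i6 no-port MEM/MEM
#5 head=7: st xor i7/i8 dual

ISSUED = 6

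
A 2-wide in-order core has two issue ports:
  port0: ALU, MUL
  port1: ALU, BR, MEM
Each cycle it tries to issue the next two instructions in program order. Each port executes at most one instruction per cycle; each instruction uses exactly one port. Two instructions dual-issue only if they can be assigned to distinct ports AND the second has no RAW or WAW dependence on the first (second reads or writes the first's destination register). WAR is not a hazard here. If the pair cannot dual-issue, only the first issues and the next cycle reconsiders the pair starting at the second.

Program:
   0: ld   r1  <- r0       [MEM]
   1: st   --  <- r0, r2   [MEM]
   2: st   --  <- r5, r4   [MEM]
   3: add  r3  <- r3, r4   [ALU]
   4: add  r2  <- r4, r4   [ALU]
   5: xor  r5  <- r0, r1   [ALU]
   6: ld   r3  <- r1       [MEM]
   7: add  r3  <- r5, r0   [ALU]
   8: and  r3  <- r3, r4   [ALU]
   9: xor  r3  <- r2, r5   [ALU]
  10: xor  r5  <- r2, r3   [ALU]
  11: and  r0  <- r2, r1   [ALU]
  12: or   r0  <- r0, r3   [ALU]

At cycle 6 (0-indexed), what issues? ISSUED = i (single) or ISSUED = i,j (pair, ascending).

c0: i0 ld  no-port MEM/MEM
c1: i1 st  no-port MEM/MEM
c2: i2+i3 st+add  dual
c3: i4+i5 add+xor  dual
c4: i6 ld  WAW r3
c5: i7 add  RAW+WAW r3
c6: i8 and  WAW r3
c7: i9 xor  RAW r3
c8: i10+i11 xor+and  dual
c9: i12 or  tail

ISSUED = 8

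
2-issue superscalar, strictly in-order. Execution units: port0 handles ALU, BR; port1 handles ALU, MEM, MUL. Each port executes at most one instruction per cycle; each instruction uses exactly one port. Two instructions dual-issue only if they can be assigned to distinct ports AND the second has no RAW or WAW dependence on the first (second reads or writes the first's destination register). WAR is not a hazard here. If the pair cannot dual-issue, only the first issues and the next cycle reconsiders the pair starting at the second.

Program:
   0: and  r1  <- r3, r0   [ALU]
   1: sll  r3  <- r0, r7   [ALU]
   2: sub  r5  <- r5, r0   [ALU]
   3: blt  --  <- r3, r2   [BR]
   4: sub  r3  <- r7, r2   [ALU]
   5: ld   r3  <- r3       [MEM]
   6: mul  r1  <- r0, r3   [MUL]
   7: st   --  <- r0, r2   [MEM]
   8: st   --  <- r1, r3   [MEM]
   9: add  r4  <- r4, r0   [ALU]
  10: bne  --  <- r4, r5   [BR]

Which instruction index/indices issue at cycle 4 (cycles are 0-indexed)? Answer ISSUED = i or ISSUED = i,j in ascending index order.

  cy0 -> i0+i1 (and.ALU/sll.ALU) dual
  cy1 -> i2+i3 (sub.ALU/blt.BR) dual
  cy2 -> i4 (sub.ALU) RAW+WAW r3
  cy3 -> i5 (ld.MEM) no-port MEM/MUL
  cy4 -> i6 (mul.MUL) no-port MUL/MEM
  cy5 -> i7 (st.MEM) no-port MEM/MEM
  cy6 -> i8+i9 (st.MEM/add.ALU) dual
  cy7 -> i10 (bne.BR) tail

ISSUED = 6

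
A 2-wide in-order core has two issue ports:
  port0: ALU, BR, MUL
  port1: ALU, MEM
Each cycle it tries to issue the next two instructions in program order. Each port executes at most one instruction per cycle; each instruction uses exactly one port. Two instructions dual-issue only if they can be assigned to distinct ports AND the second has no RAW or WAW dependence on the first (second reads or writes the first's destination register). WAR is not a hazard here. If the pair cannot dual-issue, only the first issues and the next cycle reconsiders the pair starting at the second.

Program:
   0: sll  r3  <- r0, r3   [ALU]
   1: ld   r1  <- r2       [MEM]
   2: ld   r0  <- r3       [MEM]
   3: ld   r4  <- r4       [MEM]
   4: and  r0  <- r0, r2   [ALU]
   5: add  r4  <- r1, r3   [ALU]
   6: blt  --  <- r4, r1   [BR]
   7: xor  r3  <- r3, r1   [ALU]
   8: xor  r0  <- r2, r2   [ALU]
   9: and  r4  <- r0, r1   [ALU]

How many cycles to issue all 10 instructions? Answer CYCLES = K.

c0: i0&i1 sll+ld  pair
c1: i2 ld  no-port MEM/MEM
c2: i3&i4 ld+and  pair
c3: i5 add  RAW r4
c4: i6&i7 blt+xor  pair
c5: i8 xor  RAW r0
c6: i9 and  tail

CYCLES = 7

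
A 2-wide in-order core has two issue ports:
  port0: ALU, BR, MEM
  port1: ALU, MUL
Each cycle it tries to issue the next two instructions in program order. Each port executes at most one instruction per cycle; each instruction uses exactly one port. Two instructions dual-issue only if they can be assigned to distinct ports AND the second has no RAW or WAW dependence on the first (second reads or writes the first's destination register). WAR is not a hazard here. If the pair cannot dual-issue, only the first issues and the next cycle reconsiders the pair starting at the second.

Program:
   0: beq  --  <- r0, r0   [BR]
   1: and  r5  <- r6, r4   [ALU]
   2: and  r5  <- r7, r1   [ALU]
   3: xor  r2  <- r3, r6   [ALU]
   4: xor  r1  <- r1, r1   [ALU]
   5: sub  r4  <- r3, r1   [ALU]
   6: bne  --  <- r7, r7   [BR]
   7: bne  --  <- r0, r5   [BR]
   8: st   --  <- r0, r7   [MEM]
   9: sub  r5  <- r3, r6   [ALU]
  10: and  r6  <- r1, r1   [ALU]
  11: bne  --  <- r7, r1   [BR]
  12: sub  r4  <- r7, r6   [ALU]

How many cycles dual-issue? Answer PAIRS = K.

0. beq/and @i0/i1  | 2-wide
1. and/xor @i2/i3  | 2-wide
2. xor @i4  | RAW r1
3. sub/bne @i5/i6  | 2-wide
4. bne @i7  | no-port BR/MEM
5. st/sub @i8/i9  | 2-wide
6. and/bne @i10/i11  | 2-wide
7. sub @i12  | tail

PAIRS = 5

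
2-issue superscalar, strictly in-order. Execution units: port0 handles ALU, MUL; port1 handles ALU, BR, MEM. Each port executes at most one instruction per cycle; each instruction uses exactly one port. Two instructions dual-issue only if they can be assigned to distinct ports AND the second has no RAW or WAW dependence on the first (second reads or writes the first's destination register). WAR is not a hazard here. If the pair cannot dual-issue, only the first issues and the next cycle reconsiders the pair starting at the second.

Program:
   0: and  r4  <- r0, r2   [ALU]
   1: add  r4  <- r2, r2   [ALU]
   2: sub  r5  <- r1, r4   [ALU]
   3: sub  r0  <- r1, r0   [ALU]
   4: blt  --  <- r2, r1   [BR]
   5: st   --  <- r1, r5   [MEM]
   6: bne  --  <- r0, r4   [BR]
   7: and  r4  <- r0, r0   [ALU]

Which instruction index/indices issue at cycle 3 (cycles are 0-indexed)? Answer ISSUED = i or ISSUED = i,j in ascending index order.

0. and.ALU @i0  | WAW r4
1. add.ALU @i1  | RAW r4
2. sub.ALU+sub.ALU @i2&i3  | dual
3. blt.BR @i4  | no-port BR/MEM
4. st.MEM @i5  | no-port MEM/BR
5. bne.BR+and.ALU @i6&i7  | dual

ISSUED = 4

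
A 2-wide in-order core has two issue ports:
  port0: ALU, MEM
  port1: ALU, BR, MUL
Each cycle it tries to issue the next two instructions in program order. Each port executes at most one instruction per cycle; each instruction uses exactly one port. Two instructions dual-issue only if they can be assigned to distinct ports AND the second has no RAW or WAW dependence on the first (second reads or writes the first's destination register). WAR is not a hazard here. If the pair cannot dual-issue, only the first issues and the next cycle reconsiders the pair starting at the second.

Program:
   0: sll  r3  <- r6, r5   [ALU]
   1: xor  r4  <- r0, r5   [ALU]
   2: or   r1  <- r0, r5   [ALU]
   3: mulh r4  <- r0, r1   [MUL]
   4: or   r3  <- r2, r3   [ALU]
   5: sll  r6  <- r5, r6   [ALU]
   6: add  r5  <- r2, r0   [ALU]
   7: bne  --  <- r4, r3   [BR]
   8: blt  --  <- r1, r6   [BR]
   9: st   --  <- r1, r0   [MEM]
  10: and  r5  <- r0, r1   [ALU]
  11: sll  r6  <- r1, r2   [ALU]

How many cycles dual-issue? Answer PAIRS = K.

0. sll;xor @i0+i1  | 2-wide
1. or @i2  | RAW r1
2. mulh;or @i3+i4  | 2-wide
3. sll;add @i5+i6  | 2-wide
4. bne @i7  | no-port BR/BR
5. blt;st @i8+i9  | 2-wide
6. and;sll @i10+i11  | 2-wide

PAIRS = 5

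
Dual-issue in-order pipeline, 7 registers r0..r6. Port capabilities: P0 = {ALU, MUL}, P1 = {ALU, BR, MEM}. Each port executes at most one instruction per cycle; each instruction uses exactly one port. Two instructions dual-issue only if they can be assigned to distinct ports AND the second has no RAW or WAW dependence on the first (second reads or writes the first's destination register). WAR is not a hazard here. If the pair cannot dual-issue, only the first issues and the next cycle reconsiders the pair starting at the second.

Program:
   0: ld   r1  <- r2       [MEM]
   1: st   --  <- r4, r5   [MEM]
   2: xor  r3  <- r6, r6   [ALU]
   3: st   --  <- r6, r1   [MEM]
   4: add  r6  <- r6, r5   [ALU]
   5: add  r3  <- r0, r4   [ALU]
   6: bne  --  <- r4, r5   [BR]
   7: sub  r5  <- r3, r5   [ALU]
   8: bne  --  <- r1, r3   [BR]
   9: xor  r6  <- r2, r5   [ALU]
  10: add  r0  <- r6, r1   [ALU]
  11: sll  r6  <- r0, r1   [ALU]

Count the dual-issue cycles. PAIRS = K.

#0 head=0: ld i0 no-port MEM/MEM
#1 head=1: st xor i1,i2 2-wide
#2 head=3: st add i3,i4 2-wide
#3 head=5: add bne i5,i6 2-wide
#4 head=7: sub bne i7,i8 2-wide
#5 head=9: xor i9 RAW r6
#6 head=10: add i10 RAW r0
#7 head=11: sll i11 tail

PAIRS = 4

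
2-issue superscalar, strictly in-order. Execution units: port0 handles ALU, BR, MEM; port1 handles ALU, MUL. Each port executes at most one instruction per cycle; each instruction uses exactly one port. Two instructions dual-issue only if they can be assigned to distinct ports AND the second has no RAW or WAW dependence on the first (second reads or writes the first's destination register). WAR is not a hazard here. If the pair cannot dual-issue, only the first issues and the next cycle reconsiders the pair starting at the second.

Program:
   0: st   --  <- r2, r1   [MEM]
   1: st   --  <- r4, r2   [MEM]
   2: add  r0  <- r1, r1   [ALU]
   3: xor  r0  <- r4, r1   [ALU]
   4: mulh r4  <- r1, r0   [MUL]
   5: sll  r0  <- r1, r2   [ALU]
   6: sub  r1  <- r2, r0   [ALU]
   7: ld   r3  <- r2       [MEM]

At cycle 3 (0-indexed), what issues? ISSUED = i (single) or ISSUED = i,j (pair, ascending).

ISSUED = 4,5

0. st.MEM @i0  | no-port MEM/MEM
1. st.MEM+add.ALU @i1,i2  | pair
2. xor.ALU @i3  | RAW r0
3. mulh.MUL+sll.ALU @i4,i5  | pair
4. sub.ALU+ld.MEM @i6,i7  | pair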